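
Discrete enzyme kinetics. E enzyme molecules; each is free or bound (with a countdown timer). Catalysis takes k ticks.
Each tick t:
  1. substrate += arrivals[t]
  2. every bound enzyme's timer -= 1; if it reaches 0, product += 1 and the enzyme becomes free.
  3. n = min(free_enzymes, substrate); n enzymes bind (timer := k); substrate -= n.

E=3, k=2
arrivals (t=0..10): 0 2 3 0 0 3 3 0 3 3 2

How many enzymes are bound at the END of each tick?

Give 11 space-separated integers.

Answer: 0 2 3 3 2 3 3 3 3 3 3

Derivation:
t=0: arr=0 -> substrate=0 bound=0 product=0
t=1: arr=2 -> substrate=0 bound=2 product=0
t=2: arr=3 -> substrate=2 bound=3 product=0
t=3: arr=0 -> substrate=0 bound=3 product=2
t=4: arr=0 -> substrate=0 bound=2 product=3
t=5: arr=3 -> substrate=0 bound=3 product=5
t=6: arr=3 -> substrate=3 bound=3 product=5
t=7: arr=0 -> substrate=0 bound=3 product=8
t=8: arr=3 -> substrate=3 bound=3 product=8
t=9: arr=3 -> substrate=3 bound=3 product=11
t=10: arr=2 -> substrate=5 bound=3 product=11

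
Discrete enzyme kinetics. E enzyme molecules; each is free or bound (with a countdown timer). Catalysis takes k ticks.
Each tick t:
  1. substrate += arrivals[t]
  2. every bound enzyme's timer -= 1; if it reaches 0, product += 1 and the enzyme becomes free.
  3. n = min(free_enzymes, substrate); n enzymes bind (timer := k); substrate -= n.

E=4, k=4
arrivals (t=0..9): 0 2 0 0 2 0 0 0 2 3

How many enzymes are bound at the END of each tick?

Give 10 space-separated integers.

Answer: 0 2 2 2 4 2 2 2 2 4

Derivation:
t=0: arr=0 -> substrate=0 bound=0 product=0
t=1: arr=2 -> substrate=0 bound=2 product=0
t=2: arr=0 -> substrate=0 bound=2 product=0
t=3: arr=0 -> substrate=0 bound=2 product=0
t=4: arr=2 -> substrate=0 bound=4 product=0
t=5: arr=0 -> substrate=0 bound=2 product=2
t=6: arr=0 -> substrate=0 bound=2 product=2
t=7: arr=0 -> substrate=0 bound=2 product=2
t=8: arr=2 -> substrate=0 bound=2 product=4
t=9: arr=3 -> substrate=1 bound=4 product=4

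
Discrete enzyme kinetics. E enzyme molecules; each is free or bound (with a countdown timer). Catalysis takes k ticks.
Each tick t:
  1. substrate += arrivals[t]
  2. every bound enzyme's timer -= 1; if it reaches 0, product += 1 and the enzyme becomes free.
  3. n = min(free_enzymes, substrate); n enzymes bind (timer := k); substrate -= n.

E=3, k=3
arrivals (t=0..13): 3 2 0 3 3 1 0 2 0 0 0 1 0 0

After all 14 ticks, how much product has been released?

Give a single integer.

t=0: arr=3 -> substrate=0 bound=3 product=0
t=1: arr=2 -> substrate=2 bound=3 product=0
t=2: arr=0 -> substrate=2 bound=3 product=0
t=3: arr=3 -> substrate=2 bound=3 product=3
t=4: arr=3 -> substrate=5 bound=3 product=3
t=5: arr=1 -> substrate=6 bound=3 product=3
t=6: arr=0 -> substrate=3 bound=3 product=6
t=7: arr=2 -> substrate=5 bound=3 product=6
t=8: arr=0 -> substrate=5 bound=3 product=6
t=9: arr=0 -> substrate=2 bound=3 product=9
t=10: arr=0 -> substrate=2 bound=3 product=9
t=11: arr=1 -> substrate=3 bound=3 product=9
t=12: arr=0 -> substrate=0 bound=3 product=12
t=13: arr=0 -> substrate=0 bound=3 product=12

Answer: 12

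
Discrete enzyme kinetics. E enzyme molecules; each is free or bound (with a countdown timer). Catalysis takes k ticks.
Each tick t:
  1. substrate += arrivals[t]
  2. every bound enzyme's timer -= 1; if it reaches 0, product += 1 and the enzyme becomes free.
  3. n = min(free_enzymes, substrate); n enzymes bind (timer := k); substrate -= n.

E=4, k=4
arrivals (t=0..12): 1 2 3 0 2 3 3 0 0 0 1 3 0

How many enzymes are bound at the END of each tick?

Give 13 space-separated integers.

t=0: arr=1 -> substrate=0 bound=1 product=0
t=1: arr=2 -> substrate=0 bound=3 product=0
t=2: arr=3 -> substrate=2 bound=4 product=0
t=3: arr=0 -> substrate=2 bound=4 product=0
t=4: arr=2 -> substrate=3 bound=4 product=1
t=5: arr=3 -> substrate=4 bound=4 product=3
t=6: arr=3 -> substrate=6 bound=4 product=4
t=7: arr=0 -> substrate=6 bound=4 product=4
t=8: arr=0 -> substrate=5 bound=4 product=5
t=9: arr=0 -> substrate=3 bound=4 product=7
t=10: arr=1 -> substrate=3 bound=4 product=8
t=11: arr=3 -> substrate=6 bound=4 product=8
t=12: arr=0 -> substrate=5 bound=4 product=9

Answer: 1 3 4 4 4 4 4 4 4 4 4 4 4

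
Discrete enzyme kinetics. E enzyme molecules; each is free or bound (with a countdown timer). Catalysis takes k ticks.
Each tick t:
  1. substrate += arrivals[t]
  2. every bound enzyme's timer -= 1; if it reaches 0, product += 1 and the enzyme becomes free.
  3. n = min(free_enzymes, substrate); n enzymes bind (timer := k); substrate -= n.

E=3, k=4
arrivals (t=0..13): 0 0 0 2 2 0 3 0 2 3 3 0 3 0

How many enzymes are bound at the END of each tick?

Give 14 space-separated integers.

t=0: arr=0 -> substrate=0 bound=0 product=0
t=1: arr=0 -> substrate=0 bound=0 product=0
t=2: arr=0 -> substrate=0 bound=0 product=0
t=3: arr=2 -> substrate=0 bound=2 product=0
t=4: arr=2 -> substrate=1 bound=3 product=0
t=5: arr=0 -> substrate=1 bound=3 product=0
t=6: arr=3 -> substrate=4 bound=3 product=0
t=7: arr=0 -> substrate=2 bound=3 product=2
t=8: arr=2 -> substrate=3 bound=3 product=3
t=9: arr=3 -> substrate=6 bound=3 product=3
t=10: arr=3 -> substrate=9 bound=3 product=3
t=11: arr=0 -> substrate=7 bound=3 product=5
t=12: arr=3 -> substrate=9 bound=3 product=6
t=13: arr=0 -> substrate=9 bound=3 product=6

Answer: 0 0 0 2 3 3 3 3 3 3 3 3 3 3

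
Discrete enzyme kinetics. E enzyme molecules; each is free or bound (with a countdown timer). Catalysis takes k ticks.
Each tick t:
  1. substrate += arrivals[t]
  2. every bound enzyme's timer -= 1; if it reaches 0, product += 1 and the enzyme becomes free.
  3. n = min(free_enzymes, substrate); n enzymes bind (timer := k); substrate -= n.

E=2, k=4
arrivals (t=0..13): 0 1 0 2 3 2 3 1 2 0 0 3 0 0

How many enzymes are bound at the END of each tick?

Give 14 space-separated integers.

t=0: arr=0 -> substrate=0 bound=0 product=0
t=1: arr=1 -> substrate=0 bound=1 product=0
t=2: arr=0 -> substrate=0 bound=1 product=0
t=3: arr=2 -> substrate=1 bound=2 product=0
t=4: arr=3 -> substrate=4 bound=2 product=0
t=5: arr=2 -> substrate=5 bound=2 product=1
t=6: arr=3 -> substrate=8 bound=2 product=1
t=7: arr=1 -> substrate=8 bound=2 product=2
t=8: arr=2 -> substrate=10 bound=2 product=2
t=9: arr=0 -> substrate=9 bound=2 product=3
t=10: arr=0 -> substrate=9 bound=2 product=3
t=11: arr=3 -> substrate=11 bound=2 product=4
t=12: arr=0 -> substrate=11 bound=2 product=4
t=13: arr=0 -> substrate=10 bound=2 product=5

Answer: 0 1 1 2 2 2 2 2 2 2 2 2 2 2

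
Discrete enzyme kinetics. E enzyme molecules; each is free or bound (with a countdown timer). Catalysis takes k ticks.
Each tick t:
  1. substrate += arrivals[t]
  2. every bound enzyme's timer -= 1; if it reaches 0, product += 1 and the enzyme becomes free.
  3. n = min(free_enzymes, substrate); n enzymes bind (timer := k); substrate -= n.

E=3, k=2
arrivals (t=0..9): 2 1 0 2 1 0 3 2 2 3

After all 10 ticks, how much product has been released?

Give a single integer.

Answer: 9

Derivation:
t=0: arr=2 -> substrate=0 bound=2 product=0
t=1: arr=1 -> substrate=0 bound=3 product=0
t=2: arr=0 -> substrate=0 bound=1 product=2
t=3: arr=2 -> substrate=0 bound=2 product=3
t=4: arr=1 -> substrate=0 bound=3 product=3
t=5: arr=0 -> substrate=0 bound=1 product=5
t=6: arr=3 -> substrate=0 bound=3 product=6
t=7: arr=2 -> substrate=2 bound=3 product=6
t=8: arr=2 -> substrate=1 bound=3 product=9
t=9: arr=3 -> substrate=4 bound=3 product=9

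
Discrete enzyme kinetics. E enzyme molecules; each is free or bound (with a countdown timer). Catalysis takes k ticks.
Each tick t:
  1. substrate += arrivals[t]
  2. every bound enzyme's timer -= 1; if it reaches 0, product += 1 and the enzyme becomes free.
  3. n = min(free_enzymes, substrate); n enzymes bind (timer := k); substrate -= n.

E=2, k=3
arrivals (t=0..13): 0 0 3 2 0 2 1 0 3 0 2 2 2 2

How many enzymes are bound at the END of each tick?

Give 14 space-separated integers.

t=0: arr=0 -> substrate=0 bound=0 product=0
t=1: arr=0 -> substrate=0 bound=0 product=0
t=2: arr=3 -> substrate=1 bound=2 product=0
t=3: arr=2 -> substrate=3 bound=2 product=0
t=4: arr=0 -> substrate=3 bound=2 product=0
t=5: arr=2 -> substrate=3 bound=2 product=2
t=6: arr=1 -> substrate=4 bound=2 product=2
t=7: arr=0 -> substrate=4 bound=2 product=2
t=8: arr=3 -> substrate=5 bound=2 product=4
t=9: arr=0 -> substrate=5 bound=2 product=4
t=10: arr=2 -> substrate=7 bound=2 product=4
t=11: arr=2 -> substrate=7 bound=2 product=6
t=12: arr=2 -> substrate=9 bound=2 product=6
t=13: arr=2 -> substrate=11 bound=2 product=6

Answer: 0 0 2 2 2 2 2 2 2 2 2 2 2 2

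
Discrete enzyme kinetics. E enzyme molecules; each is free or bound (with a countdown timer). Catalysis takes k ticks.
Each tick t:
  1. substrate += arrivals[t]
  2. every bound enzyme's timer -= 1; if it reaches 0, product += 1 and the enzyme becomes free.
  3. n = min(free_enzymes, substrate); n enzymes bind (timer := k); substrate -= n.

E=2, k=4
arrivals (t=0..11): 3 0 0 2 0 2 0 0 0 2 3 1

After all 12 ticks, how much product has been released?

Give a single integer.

t=0: arr=3 -> substrate=1 bound=2 product=0
t=1: arr=0 -> substrate=1 bound=2 product=0
t=2: arr=0 -> substrate=1 bound=2 product=0
t=3: arr=2 -> substrate=3 bound=2 product=0
t=4: arr=0 -> substrate=1 bound=2 product=2
t=5: arr=2 -> substrate=3 bound=2 product=2
t=6: arr=0 -> substrate=3 bound=2 product=2
t=7: arr=0 -> substrate=3 bound=2 product=2
t=8: arr=0 -> substrate=1 bound=2 product=4
t=9: arr=2 -> substrate=3 bound=2 product=4
t=10: arr=3 -> substrate=6 bound=2 product=4
t=11: arr=1 -> substrate=7 bound=2 product=4

Answer: 4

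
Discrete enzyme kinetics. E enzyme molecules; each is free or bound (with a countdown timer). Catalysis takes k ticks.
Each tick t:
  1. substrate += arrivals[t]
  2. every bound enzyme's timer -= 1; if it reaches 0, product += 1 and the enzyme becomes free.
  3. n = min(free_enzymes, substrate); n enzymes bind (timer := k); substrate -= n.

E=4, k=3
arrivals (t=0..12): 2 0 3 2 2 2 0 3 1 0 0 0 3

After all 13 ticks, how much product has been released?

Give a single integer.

Answer: 14

Derivation:
t=0: arr=2 -> substrate=0 bound=2 product=0
t=1: arr=0 -> substrate=0 bound=2 product=0
t=2: arr=3 -> substrate=1 bound=4 product=0
t=3: arr=2 -> substrate=1 bound=4 product=2
t=4: arr=2 -> substrate=3 bound=4 product=2
t=5: arr=2 -> substrate=3 bound=4 product=4
t=6: arr=0 -> substrate=1 bound=4 product=6
t=7: arr=3 -> substrate=4 bound=4 product=6
t=8: arr=1 -> substrate=3 bound=4 product=8
t=9: arr=0 -> substrate=1 bound=4 product=10
t=10: arr=0 -> substrate=1 bound=4 product=10
t=11: arr=0 -> substrate=0 bound=3 product=12
t=12: arr=3 -> substrate=0 bound=4 product=14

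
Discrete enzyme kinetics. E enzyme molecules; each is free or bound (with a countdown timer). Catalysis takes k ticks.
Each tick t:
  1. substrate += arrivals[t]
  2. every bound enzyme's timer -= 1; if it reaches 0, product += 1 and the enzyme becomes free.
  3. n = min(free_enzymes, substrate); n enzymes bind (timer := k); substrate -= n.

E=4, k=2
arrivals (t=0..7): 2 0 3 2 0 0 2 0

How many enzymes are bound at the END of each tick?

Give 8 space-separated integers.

t=0: arr=2 -> substrate=0 bound=2 product=0
t=1: arr=0 -> substrate=0 bound=2 product=0
t=2: arr=3 -> substrate=0 bound=3 product=2
t=3: arr=2 -> substrate=1 bound=4 product=2
t=4: arr=0 -> substrate=0 bound=2 product=5
t=5: arr=0 -> substrate=0 bound=1 product=6
t=6: arr=2 -> substrate=0 bound=2 product=7
t=7: arr=0 -> substrate=0 bound=2 product=7

Answer: 2 2 3 4 2 1 2 2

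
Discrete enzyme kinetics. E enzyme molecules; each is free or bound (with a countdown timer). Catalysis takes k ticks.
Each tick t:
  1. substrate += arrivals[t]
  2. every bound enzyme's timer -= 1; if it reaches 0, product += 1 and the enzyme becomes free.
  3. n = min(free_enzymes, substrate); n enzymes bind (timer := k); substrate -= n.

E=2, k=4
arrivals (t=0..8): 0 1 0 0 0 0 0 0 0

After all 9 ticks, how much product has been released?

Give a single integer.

t=0: arr=0 -> substrate=0 bound=0 product=0
t=1: arr=1 -> substrate=0 bound=1 product=0
t=2: arr=0 -> substrate=0 bound=1 product=0
t=3: arr=0 -> substrate=0 bound=1 product=0
t=4: arr=0 -> substrate=0 bound=1 product=0
t=5: arr=0 -> substrate=0 bound=0 product=1
t=6: arr=0 -> substrate=0 bound=0 product=1
t=7: arr=0 -> substrate=0 bound=0 product=1
t=8: arr=0 -> substrate=0 bound=0 product=1

Answer: 1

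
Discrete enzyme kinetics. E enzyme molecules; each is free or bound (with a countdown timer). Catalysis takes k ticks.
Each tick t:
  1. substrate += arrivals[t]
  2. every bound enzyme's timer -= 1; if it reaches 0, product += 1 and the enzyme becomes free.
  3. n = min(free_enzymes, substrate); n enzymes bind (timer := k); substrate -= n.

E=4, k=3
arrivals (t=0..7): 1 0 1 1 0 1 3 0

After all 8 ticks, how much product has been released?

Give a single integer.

Answer: 3

Derivation:
t=0: arr=1 -> substrate=0 bound=1 product=0
t=1: arr=0 -> substrate=0 bound=1 product=0
t=2: arr=1 -> substrate=0 bound=2 product=0
t=3: arr=1 -> substrate=0 bound=2 product=1
t=4: arr=0 -> substrate=0 bound=2 product=1
t=5: arr=1 -> substrate=0 bound=2 product=2
t=6: arr=3 -> substrate=0 bound=4 product=3
t=7: arr=0 -> substrate=0 bound=4 product=3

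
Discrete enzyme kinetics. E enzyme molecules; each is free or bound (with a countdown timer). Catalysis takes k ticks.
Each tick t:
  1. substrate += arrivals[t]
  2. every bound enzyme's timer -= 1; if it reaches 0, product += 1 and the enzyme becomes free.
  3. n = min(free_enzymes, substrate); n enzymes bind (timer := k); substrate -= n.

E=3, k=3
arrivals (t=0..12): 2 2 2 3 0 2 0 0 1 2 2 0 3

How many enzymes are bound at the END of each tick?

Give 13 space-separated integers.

Answer: 2 3 3 3 3 3 3 3 3 3 3 3 3

Derivation:
t=0: arr=2 -> substrate=0 bound=2 product=0
t=1: arr=2 -> substrate=1 bound=3 product=0
t=2: arr=2 -> substrate=3 bound=3 product=0
t=3: arr=3 -> substrate=4 bound=3 product=2
t=4: arr=0 -> substrate=3 bound=3 product=3
t=5: arr=2 -> substrate=5 bound=3 product=3
t=6: arr=0 -> substrate=3 bound=3 product=5
t=7: arr=0 -> substrate=2 bound=3 product=6
t=8: arr=1 -> substrate=3 bound=3 product=6
t=9: arr=2 -> substrate=3 bound=3 product=8
t=10: arr=2 -> substrate=4 bound=3 product=9
t=11: arr=0 -> substrate=4 bound=3 product=9
t=12: arr=3 -> substrate=5 bound=3 product=11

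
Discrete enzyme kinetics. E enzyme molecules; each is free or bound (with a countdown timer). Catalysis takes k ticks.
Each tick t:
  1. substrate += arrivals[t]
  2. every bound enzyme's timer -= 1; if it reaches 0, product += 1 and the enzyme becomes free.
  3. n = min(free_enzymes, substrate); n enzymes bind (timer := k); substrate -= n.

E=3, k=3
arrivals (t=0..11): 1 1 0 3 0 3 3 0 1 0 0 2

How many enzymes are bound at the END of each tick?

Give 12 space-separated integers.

Answer: 1 2 2 3 3 3 3 3 3 3 3 3

Derivation:
t=0: arr=1 -> substrate=0 bound=1 product=0
t=1: arr=1 -> substrate=0 bound=2 product=0
t=2: arr=0 -> substrate=0 bound=2 product=0
t=3: arr=3 -> substrate=1 bound=3 product=1
t=4: arr=0 -> substrate=0 bound=3 product=2
t=5: arr=3 -> substrate=3 bound=3 product=2
t=6: arr=3 -> substrate=4 bound=3 product=4
t=7: arr=0 -> substrate=3 bound=3 product=5
t=8: arr=1 -> substrate=4 bound=3 product=5
t=9: arr=0 -> substrate=2 bound=3 product=7
t=10: arr=0 -> substrate=1 bound=3 product=8
t=11: arr=2 -> substrate=3 bound=3 product=8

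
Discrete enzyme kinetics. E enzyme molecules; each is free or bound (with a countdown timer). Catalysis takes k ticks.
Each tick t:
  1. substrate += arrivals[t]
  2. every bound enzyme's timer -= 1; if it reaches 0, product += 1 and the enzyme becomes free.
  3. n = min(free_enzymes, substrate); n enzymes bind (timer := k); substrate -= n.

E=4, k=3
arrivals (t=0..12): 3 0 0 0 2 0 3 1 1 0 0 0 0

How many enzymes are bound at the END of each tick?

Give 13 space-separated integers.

Answer: 3 3 3 0 2 2 4 4 4 3 1 1 0

Derivation:
t=0: arr=3 -> substrate=0 bound=3 product=0
t=1: arr=0 -> substrate=0 bound=3 product=0
t=2: arr=0 -> substrate=0 bound=3 product=0
t=3: arr=0 -> substrate=0 bound=0 product=3
t=4: arr=2 -> substrate=0 bound=2 product=3
t=5: arr=0 -> substrate=0 bound=2 product=3
t=6: arr=3 -> substrate=1 bound=4 product=3
t=7: arr=1 -> substrate=0 bound=4 product=5
t=8: arr=1 -> substrate=1 bound=4 product=5
t=9: arr=0 -> substrate=0 bound=3 product=7
t=10: arr=0 -> substrate=0 bound=1 product=9
t=11: arr=0 -> substrate=0 bound=1 product=9
t=12: arr=0 -> substrate=0 bound=0 product=10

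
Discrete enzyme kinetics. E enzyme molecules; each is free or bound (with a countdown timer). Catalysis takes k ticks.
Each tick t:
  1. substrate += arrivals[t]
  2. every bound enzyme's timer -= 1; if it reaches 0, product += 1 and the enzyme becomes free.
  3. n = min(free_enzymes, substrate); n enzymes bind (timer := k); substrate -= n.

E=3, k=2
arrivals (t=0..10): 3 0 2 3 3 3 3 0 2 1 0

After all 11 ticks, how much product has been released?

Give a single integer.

t=0: arr=3 -> substrate=0 bound=3 product=0
t=1: arr=0 -> substrate=0 bound=3 product=0
t=2: arr=2 -> substrate=0 bound=2 product=3
t=3: arr=3 -> substrate=2 bound=3 product=3
t=4: arr=3 -> substrate=3 bound=3 product=5
t=5: arr=3 -> substrate=5 bound=3 product=6
t=6: arr=3 -> substrate=6 bound=3 product=8
t=7: arr=0 -> substrate=5 bound=3 product=9
t=8: arr=2 -> substrate=5 bound=3 product=11
t=9: arr=1 -> substrate=5 bound=3 product=12
t=10: arr=0 -> substrate=3 bound=3 product=14

Answer: 14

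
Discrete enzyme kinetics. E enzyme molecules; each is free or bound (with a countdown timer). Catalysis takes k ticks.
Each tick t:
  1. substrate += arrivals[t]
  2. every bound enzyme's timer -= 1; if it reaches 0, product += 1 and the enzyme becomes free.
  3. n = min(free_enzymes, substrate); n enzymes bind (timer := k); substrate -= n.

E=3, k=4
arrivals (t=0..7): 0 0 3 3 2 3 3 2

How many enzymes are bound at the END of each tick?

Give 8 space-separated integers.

Answer: 0 0 3 3 3 3 3 3

Derivation:
t=0: arr=0 -> substrate=0 bound=0 product=0
t=1: arr=0 -> substrate=0 bound=0 product=0
t=2: arr=3 -> substrate=0 bound=3 product=0
t=3: arr=3 -> substrate=3 bound=3 product=0
t=4: arr=2 -> substrate=5 bound=3 product=0
t=5: arr=3 -> substrate=8 bound=3 product=0
t=6: arr=3 -> substrate=8 bound=3 product=3
t=7: arr=2 -> substrate=10 bound=3 product=3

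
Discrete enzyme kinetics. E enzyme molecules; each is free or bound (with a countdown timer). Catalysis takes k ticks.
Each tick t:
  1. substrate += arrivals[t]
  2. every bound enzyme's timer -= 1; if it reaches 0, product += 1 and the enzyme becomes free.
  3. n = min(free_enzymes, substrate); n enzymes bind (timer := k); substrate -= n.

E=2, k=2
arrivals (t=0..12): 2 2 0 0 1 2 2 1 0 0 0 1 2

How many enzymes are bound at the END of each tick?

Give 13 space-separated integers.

Answer: 2 2 2 2 1 2 2 2 2 2 1 1 2

Derivation:
t=0: arr=2 -> substrate=0 bound=2 product=0
t=1: arr=2 -> substrate=2 bound=2 product=0
t=2: arr=0 -> substrate=0 bound=2 product=2
t=3: arr=0 -> substrate=0 bound=2 product=2
t=4: arr=1 -> substrate=0 bound=1 product=4
t=5: arr=2 -> substrate=1 bound=2 product=4
t=6: arr=2 -> substrate=2 bound=2 product=5
t=7: arr=1 -> substrate=2 bound=2 product=6
t=8: arr=0 -> substrate=1 bound=2 product=7
t=9: arr=0 -> substrate=0 bound=2 product=8
t=10: arr=0 -> substrate=0 bound=1 product=9
t=11: arr=1 -> substrate=0 bound=1 product=10
t=12: arr=2 -> substrate=1 bound=2 product=10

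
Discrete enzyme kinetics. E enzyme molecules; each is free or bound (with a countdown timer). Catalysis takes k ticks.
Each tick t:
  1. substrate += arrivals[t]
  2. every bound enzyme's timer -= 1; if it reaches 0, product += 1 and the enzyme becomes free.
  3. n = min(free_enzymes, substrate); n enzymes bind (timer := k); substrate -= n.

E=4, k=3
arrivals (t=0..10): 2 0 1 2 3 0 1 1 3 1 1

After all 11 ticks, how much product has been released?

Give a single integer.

t=0: arr=2 -> substrate=0 bound=2 product=0
t=1: arr=0 -> substrate=0 bound=2 product=0
t=2: arr=1 -> substrate=0 bound=3 product=0
t=3: arr=2 -> substrate=0 bound=3 product=2
t=4: arr=3 -> substrate=2 bound=4 product=2
t=5: arr=0 -> substrate=1 bound=4 product=3
t=6: arr=1 -> substrate=0 bound=4 product=5
t=7: arr=1 -> substrate=0 bound=4 product=6
t=8: arr=3 -> substrate=2 bound=4 product=7
t=9: arr=1 -> substrate=1 bound=4 product=9
t=10: arr=1 -> substrate=1 bound=4 product=10

Answer: 10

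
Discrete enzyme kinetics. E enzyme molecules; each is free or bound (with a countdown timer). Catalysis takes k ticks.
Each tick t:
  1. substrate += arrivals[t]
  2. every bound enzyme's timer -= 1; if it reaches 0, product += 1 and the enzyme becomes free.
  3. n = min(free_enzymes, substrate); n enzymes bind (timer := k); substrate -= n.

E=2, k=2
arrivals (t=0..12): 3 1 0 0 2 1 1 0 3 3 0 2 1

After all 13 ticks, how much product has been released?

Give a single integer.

t=0: arr=3 -> substrate=1 bound=2 product=0
t=1: arr=1 -> substrate=2 bound=2 product=0
t=2: arr=0 -> substrate=0 bound=2 product=2
t=3: arr=0 -> substrate=0 bound=2 product=2
t=4: arr=2 -> substrate=0 bound=2 product=4
t=5: arr=1 -> substrate=1 bound=2 product=4
t=6: arr=1 -> substrate=0 bound=2 product=6
t=7: arr=0 -> substrate=0 bound=2 product=6
t=8: arr=3 -> substrate=1 bound=2 product=8
t=9: arr=3 -> substrate=4 bound=2 product=8
t=10: arr=0 -> substrate=2 bound=2 product=10
t=11: arr=2 -> substrate=4 bound=2 product=10
t=12: arr=1 -> substrate=3 bound=2 product=12

Answer: 12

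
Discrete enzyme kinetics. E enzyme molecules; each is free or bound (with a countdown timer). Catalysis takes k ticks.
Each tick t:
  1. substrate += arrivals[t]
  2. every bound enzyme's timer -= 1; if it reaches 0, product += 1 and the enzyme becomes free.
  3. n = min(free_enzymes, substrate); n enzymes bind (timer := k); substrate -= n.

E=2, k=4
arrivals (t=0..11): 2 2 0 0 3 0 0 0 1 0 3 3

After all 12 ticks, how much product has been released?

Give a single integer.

Answer: 4

Derivation:
t=0: arr=2 -> substrate=0 bound=2 product=0
t=1: arr=2 -> substrate=2 bound=2 product=0
t=2: arr=0 -> substrate=2 bound=2 product=0
t=3: arr=0 -> substrate=2 bound=2 product=0
t=4: arr=3 -> substrate=3 bound=2 product=2
t=5: arr=0 -> substrate=3 bound=2 product=2
t=6: arr=0 -> substrate=3 bound=2 product=2
t=7: arr=0 -> substrate=3 bound=2 product=2
t=8: arr=1 -> substrate=2 bound=2 product=4
t=9: arr=0 -> substrate=2 bound=2 product=4
t=10: arr=3 -> substrate=5 bound=2 product=4
t=11: arr=3 -> substrate=8 bound=2 product=4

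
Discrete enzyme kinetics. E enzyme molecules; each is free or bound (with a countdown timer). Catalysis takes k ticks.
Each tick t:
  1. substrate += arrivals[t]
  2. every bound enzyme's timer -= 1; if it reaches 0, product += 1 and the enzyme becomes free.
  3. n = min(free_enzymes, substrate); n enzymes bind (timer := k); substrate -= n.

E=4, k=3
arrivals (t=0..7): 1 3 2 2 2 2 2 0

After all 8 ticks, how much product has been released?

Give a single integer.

t=0: arr=1 -> substrate=0 bound=1 product=0
t=1: arr=3 -> substrate=0 bound=4 product=0
t=2: arr=2 -> substrate=2 bound=4 product=0
t=3: arr=2 -> substrate=3 bound=4 product=1
t=4: arr=2 -> substrate=2 bound=4 product=4
t=5: arr=2 -> substrate=4 bound=4 product=4
t=6: arr=2 -> substrate=5 bound=4 product=5
t=7: arr=0 -> substrate=2 bound=4 product=8

Answer: 8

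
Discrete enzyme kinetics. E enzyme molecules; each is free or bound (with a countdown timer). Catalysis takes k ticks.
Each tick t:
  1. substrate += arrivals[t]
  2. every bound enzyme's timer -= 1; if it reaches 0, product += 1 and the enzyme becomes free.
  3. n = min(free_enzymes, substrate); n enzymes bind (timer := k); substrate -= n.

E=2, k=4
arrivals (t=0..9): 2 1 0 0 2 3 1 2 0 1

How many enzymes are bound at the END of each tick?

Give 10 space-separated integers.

Answer: 2 2 2 2 2 2 2 2 2 2

Derivation:
t=0: arr=2 -> substrate=0 bound=2 product=0
t=1: arr=1 -> substrate=1 bound=2 product=0
t=2: arr=0 -> substrate=1 bound=2 product=0
t=3: arr=0 -> substrate=1 bound=2 product=0
t=4: arr=2 -> substrate=1 bound=2 product=2
t=5: arr=3 -> substrate=4 bound=2 product=2
t=6: arr=1 -> substrate=5 bound=2 product=2
t=7: arr=2 -> substrate=7 bound=2 product=2
t=8: arr=0 -> substrate=5 bound=2 product=4
t=9: arr=1 -> substrate=6 bound=2 product=4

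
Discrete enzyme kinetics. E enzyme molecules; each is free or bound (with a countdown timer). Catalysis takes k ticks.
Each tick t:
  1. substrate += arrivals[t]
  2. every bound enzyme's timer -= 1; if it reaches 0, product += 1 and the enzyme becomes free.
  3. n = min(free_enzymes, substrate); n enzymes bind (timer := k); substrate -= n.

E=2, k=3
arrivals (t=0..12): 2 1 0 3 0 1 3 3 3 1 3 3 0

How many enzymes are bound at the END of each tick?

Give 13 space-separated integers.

Answer: 2 2 2 2 2 2 2 2 2 2 2 2 2

Derivation:
t=0: arr=2 -> substrate=0 bound=2 product=0
t=1: arr=1 -> substrate=1 bound=2 product=0
t=2: arr=0 -> substrate=1 bound=2 product=0
t=3: arr=3 -> substrate=2 bound=2 product=2
t=4: arr=0 -> substrate=2 bound=2 product=2
t=5: arr=1 -> substrate=3 bound=2 product=2
t=6: arr=3 -> substrate=4 bound=2 product=4
t=7: arr=3 -> substrate=7 bound=2 product=4
t=8: arr=3 -> substrate=10 bound=2 product=4
t=9: arr=1 -> substrate=9 bound=2 product=6
t=10: arr=3 -> substrate=12 bound=2 product=6
t=11: arr=3 -> substrate=15 bound=2 product=6
t=12: arr=0 -> substrate=13 bound=2 product=8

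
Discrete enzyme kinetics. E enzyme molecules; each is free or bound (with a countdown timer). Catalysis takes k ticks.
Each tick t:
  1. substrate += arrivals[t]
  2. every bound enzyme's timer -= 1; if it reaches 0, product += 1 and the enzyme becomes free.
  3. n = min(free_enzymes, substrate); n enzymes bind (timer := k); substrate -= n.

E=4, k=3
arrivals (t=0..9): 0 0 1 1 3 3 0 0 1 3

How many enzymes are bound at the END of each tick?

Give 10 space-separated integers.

t=0: arr=0 -> substrate=0 bound=0 product=0
t=1: arr=0 -> substrate=0 bound=0 product=0
t=2: arr=1 -> substrate=0 bound=1 product=0
t=3: arr=1 -> substrate=0 bound=2 product=0
t=4: arr=3 -> substrate=1 bound=4 product=0
t=5: arr=3 -> substrate=3 bound=4 product=1
t=6: arr=0 -> substrate=2 bound=4 product=2
t=7: arr=0 -> substrate=0 bound=4 product=4
t=8: arr=1 -> substrate=0 bound=4 product=5
t=9: arr=3 -> substrate=2 bound=4 product=6

Answer: 0 0 1 2 4 4 4 4 4 4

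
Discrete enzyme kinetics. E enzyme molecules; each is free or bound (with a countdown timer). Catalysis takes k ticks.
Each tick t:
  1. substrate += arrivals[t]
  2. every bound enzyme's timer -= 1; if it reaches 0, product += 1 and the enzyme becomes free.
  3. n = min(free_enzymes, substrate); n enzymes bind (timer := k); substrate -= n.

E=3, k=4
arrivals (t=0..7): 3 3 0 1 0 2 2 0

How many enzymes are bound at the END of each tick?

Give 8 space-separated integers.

Answer: 3 3 3 3 3 3 3 3

Derivation:
t=0: arr=3 -> substrate=0 bound=3 product=0
t=1: arr=3 -> substrate=3 bound=3 product=0
t=2: arr=0 -> substrate=3 bound=3 product=0
t=3: arr=1 -> substrate=4 bound=3 product=0
t=4: arr=0 -> substrate=1 bound=3 product=3
t=5: arr=2 -> substrate=3 bound=3 product=3
t=6: arr=2 -> substrate=5 bound=3 product=3
t=7: arr=0 -> substrate=5 bound=3 product=3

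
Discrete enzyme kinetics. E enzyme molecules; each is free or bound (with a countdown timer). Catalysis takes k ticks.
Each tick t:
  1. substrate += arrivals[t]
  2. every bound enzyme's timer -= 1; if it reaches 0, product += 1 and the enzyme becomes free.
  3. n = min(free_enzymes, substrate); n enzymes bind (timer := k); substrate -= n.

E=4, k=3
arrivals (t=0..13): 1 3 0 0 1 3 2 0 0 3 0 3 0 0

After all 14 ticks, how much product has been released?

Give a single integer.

t=0: arr=1 -> substrate=0 bound=1 product=0
t=1: arr=3 -> substrate=0 bound=4 product=0
t=2: arr=0 -> substrate=0 bound=4 product=0
t=3: arr=0 -> substrate=0 bound=3 product=1
t=4: arr=1 -> substrate=0 bound=1 product=4
t=5: arr=3 -> substrate=0 bound=4 product=4
t=6: arr=2 -> substrate=2 bound=4 product=4
t=7: arr=0 -> substrate=1 bound=4 product=5
t=8: arr=0 -> substrate=0 bound=2 product=8
t=9: arr=3 -> substrate=1 bound=4 product=8
t=10: arr=0 -> substrate=0 bound=4 product=9
t=11: arr=3 -> substrate=2 bound=4 product=10
t=12: arr=0 -> substrate=0 bound=4 product=12
t=13: arr=0 -> substrate=0 bound=3 product=13

Answer: 13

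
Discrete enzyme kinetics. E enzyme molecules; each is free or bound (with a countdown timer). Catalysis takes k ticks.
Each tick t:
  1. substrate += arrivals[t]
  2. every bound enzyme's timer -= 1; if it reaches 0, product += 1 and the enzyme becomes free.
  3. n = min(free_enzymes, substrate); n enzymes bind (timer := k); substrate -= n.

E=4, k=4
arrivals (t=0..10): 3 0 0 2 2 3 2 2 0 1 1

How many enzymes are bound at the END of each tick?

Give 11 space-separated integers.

Answer: 3 3 3 4 4 4 4 4 4 4 4

Derivation:
t=0: arr=3 -> substrate=0 bound=3 product=0
t=1: arr=0 -> substrate=0 bound=3 product=0
t=2: arr=0 -> substrate=0 bound=3 product=0
t=3: arr=2 -> substrate=1 bound=4 product=0
t=4: arr=2 -> substrate=0 bound=4 product=3
t=5: arr=3 -> substrate=3 bound=4 product=3
t=6: arr=2 -> substrate=5 bound=4 product=3
t=7: arr=2 -> substrate=6 bound=4 product=4
t=8: arr=0 -> substrate=3 bound=4 product=7
t=9: arr=1 -> substrate=4 bound=4 product=7
t=10: arr=1 -> substrate=5 bound=4 product=7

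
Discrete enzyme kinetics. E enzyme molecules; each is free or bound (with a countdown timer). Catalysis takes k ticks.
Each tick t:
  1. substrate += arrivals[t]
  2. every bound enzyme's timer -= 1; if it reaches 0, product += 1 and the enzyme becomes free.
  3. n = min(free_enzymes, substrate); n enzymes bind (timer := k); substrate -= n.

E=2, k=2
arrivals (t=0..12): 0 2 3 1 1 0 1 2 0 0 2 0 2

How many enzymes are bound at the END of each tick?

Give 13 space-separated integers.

t=0: arr=0 -> substrate=0 bound=0 product=0
t=1: arr=2 -> substrate=0 bound=2 product=0
t=2: arr=3 -> substrate=3 bound=2 product=0
t=3: arr=1 -> substrate=2 bound=2 product=2
t=4: arr=1 -> substrate=3 bound=2 product=2
t=5: arr=0 -> substrate=1 bound=2 product=4
t=6: arr=1 -> substrate=2 bound=2 product=4
t=7: arr=2 -> substrate=2 bound=2 product=6
t=8: arr=0 -> substrate=2 bound=2 product=6
t=9: arr=0 -> substrate=0 bound=2 product=8
t=10: arr=2 -> substrate=2 bound=2 product=8
t=11: arr=0 -> substrate=0 bound=2 product=10
t=12: arr=2 -> substrate=2 bound=2 product=10

Answer: 0 2 2 2 2 2 2 2 2 2 2 2 2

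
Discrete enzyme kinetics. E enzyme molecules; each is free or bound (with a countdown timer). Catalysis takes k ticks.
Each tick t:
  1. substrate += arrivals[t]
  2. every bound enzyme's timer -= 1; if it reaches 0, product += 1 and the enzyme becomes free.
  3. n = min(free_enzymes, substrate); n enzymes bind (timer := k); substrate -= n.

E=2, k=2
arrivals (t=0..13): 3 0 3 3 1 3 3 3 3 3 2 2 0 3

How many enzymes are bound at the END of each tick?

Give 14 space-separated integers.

Answer: 2 2 2 2 2 2 2 2 2 2 2 2 2 2

Derivation:
t=0: arr=3 -> substrate=1 bound=2 product=0
t=1: arr=0 -> substrate=1 bound=2 product=0
t=2: arr=3 -> substrate=2 bound=2 product=2
t=3: arr=3 -> substrate=5 bound=2 product=2
t=4: arr=1 -> substrate=4 bound=2 product=4
t=5: arr=3 -> substrate=7 bound=2 product=4
t=6: arr=3 -> substrate=8 bound=2 product=6
t=7: arr=3 -> substrate=11 bound=2 product=6
t=8: arr=3 -> substrate=12 bound=2 product=8
t=9: arr=3 -> substrate=15 bound=2 product=8
t=10: arr=2 -> substrate=15 bound=2 product=10
t=11: arr=2 -> substrate=17 bound=2 product=10
t=12: arr=0 -> substrate=15 bound=2 product=12
t=13: arr=3 -> substrate=18 bound=2 product=12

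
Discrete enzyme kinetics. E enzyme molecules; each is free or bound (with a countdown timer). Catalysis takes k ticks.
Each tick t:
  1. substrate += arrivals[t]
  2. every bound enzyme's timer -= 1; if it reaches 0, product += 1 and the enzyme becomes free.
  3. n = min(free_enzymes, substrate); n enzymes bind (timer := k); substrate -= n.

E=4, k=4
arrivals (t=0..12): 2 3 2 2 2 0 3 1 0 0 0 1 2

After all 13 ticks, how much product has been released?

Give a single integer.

Answer: 10

Derivation:
t=0: arr=2 -> substrate=0 bound=2 product=0
t=1: arr=3 -> substrate=1 bound=4 product=0
t=2: arr=2 -> substrate=3 bound=4 product=0
t=3: arr=2 -> substrate=5 bound=4 product=0
t=4: arr=2 -> substrate=5 bound=4 product=2
t=5: arr=0 -> substrate=3 bound=4 product=4
t=6: arr=3 -> substrate=6 bound=4 product=4
t=7: arr=1 -> substrate=7 bound=4 product=4
t=8: arr=0 -> substrate=5 bound=4 product=6
t=9: arr=0 -> substrate=3 bound=4 product=8
t=10: arr=0 -> substrate=3 bound=4 product=8
t=11: arr=1 -> substrate=4 bound=4 product=8
t=12: arr=2 -> substrate=4 bound=4 product=10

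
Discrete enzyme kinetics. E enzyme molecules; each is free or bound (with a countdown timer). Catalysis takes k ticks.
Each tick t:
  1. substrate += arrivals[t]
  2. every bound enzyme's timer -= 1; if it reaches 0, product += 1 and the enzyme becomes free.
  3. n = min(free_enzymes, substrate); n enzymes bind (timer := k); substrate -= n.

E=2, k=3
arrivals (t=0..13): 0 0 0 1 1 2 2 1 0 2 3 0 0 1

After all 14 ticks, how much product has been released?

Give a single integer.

Answer: 6

Derivation:
t=0: arr=0 -> substrate=0 bound=0 product=0
t=1: arr=0 -> substrate=0 bound=0 product=0
t=2: arr=0 -> substrate=0 bound=0 product=0
t=3: arr=1 -> substrate=0 bound=1 product=0
t=4: arr=1 -> substrate=0 bound=2 product=0
t=5: arr=2 -> substrate=2 bound=2 product=0
t=6: arr=2 -> substrate=3 bound=2 product=1
t=7: arr=1 -> substrate=3 bound=2 product=2
t=8: arr=0 -> substrate=3 bound=2 product=2
t=9: arr=2 -> substrate=4 bound=2 product=3
t=10: arr=3 -> substrate=6 bound=2 product=4
t=11: arr=0 -> substrate=6 bound=2 product=4
t=12: arr=0 -> substrate=5 bound=2 product=5
t=13: arr=1 -> substrate=5 bound=2 product=6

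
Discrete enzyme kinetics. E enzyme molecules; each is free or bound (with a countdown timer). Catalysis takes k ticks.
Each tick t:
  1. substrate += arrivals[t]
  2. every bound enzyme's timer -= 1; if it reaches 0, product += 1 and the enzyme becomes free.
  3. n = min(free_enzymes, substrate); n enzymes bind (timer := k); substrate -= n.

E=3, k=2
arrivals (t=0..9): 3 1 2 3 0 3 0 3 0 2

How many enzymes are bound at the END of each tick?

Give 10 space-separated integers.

Answer: 3 3 3 3 3 3 3 3 3 3

Derivation:
t=0: arr=3 -> substrate=0 bound=3 product=0
t=1: arr=1 -> substrate=1 bound=3 product=0
t=2: arr=2 -> substrate=0 bound=3 product=3
t=3: arr=3 -> substrate=3 bound=3 product=3
t=4: arr=0 -> substrate=0 bound=3 product=6
t=5: arr=3 -> substrate=3 bound=3 product=6
t=6: arr=0 -> substrate=0 bound=3 product=9
t=7: arr=3 -> substrate=3 bound=3 product=9
t=8: arr=0 -> substrate=0 bound=3 product=12
t=9: arr=2 -> substrate=2 bound=3 product=12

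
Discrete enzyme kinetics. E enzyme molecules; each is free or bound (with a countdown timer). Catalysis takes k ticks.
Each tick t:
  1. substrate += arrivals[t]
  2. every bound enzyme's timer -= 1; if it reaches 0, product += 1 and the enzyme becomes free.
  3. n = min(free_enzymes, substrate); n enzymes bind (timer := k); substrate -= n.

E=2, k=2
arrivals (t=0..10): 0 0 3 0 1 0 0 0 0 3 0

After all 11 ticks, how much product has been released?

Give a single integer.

Answer: 4

Derivation:
t=0: arr=0 -> substrate=0 bound=0 product=0
t=1: arr=0 -> substrate=0 bound=0 product=0
t=2: arr=3 -> substrate=1 bound=2 product=0
t=3: arr=0 -> substrate=1 bound=2 product=0
t=4: arr=1 -> substrate=0 bound=2 product=2
t=5: arr=0 -> substrate=0 bound=2 product=2
t=6: arr=0 -> substrate=0 bound=0 product=4
t=7: arr=0 -> substrate=0 bound=0 product=4
t=8: arr=0 -> substrate=0 bound=0 product=4
t=9: arr=3 -> substrate=1 bound=2 product=4
t=10: arr=0 -> substrate=1 bound=2 product=4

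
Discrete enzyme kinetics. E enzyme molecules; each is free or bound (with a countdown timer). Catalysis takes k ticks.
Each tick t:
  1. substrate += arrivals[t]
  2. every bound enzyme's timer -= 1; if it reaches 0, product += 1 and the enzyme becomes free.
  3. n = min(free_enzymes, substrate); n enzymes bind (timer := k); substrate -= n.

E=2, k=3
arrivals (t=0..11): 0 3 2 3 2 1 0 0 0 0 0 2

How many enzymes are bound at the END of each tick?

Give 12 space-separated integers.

Answer: 0 2 2 2 2 2 2 2 2 2 2 2

Derivation:
t=0: arr=0 -> substrate=0 bound=0 product=0
t=1: arr=3 -> substrate=1 bound=2 product=0
t=2: arr=2 -> substrate=3 bound=2 product=0
t=3: arr=3 -> substrate=6 bound=2 product=0
t=4: arr=2 -> substrate=6 bound=2 product=2
t=5: arr=1 -> substrate=7 bound=2 product=2
t=6: arr=0 -> substrate=7 bound=2 product=2
t=7: arr=0 -> substrate=5 bound=2 product=4
t=8: arr=0 -> substrate=5 bound=2 product=4
t=9: arr=0 -> substrate=5 bound=2 product=4
t=10: arr=0 -> substrate=3 bound=2 product=6
t=11: arr=2 -> substrate=5 bound=2 product=6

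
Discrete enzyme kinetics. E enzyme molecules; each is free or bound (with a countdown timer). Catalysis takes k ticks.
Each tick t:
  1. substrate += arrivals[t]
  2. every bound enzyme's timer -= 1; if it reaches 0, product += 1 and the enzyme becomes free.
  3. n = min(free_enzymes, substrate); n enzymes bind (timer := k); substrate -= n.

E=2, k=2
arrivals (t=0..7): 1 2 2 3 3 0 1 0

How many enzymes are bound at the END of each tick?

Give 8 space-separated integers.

t=0: arr=1 -> substrate=0 bound=1 product=0
t=1: arr=2 -> substrate=1 bound=2 product=0
t=2: arr=2 -> substrate=2 bound=2 product=1
t=3: arr=3 -> substrate=4 bound=2 product=2
t=4: arr=3 -> substrate=6 bound=2 product=3
t=5: arr=0 -> substrate=5 bound=2 product=4
t=6: arr=1 -> substrate=5 bound=2 product=5
t=7: arr=0 -> substrate=4 bound=2 product=6

Answer: 1 2 2 2 2 2 2 2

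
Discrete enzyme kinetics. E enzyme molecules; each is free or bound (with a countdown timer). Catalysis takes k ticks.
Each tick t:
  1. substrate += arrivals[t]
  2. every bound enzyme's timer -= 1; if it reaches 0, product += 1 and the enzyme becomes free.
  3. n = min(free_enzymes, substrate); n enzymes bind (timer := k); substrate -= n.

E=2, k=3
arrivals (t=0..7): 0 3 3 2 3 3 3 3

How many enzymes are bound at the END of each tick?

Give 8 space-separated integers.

t=0: arr=0 -> substrate=0 bound=0 product=0
t=1: arr=3 -> substrate=1 bound=2 product=0
t=2: arr=3 -> substrate=4 bound=2 product=0
t=3: arr=2 -> substrate=6 bound=2 product=0
t=4: arr=3 -> substrate=7 bound=2 product=2
t=5: arr=3 -> substrate=10 bound=2 product=2
t=6: arr=3 -> substrate=13 bound=2 product=2
t=7: arr=3 -> substrate=14 bound=2 product=4

Answer: 0 2 2 2 2 2 2 2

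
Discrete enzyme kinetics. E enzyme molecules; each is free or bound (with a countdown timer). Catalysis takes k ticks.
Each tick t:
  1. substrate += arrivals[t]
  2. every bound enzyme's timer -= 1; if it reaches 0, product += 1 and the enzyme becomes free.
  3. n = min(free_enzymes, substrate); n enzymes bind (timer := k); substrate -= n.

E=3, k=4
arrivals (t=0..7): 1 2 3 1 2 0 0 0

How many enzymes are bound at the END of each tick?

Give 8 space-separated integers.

t=0: arr=1 -> substrate=0 bound=1 product=0
t=1: arr=2 -> substrate=0 bound=3 product=0
t=2: arr=3 -> substrate=3 bound=3 product=0
t=3: arr=1 -> substrate=4 bound=3 product=0
t=4: arr=2 -> substrate=5 bound=3 product=1
t=5: arr=0 -> substrate=3 bound=3 product=3
t=6: arr=0 -> substrate=3 bound=3 product=3
t=7: arr=0 -> substrate=3 bound=3 product=3

Answer: 1 3 3 3 3 3 3 3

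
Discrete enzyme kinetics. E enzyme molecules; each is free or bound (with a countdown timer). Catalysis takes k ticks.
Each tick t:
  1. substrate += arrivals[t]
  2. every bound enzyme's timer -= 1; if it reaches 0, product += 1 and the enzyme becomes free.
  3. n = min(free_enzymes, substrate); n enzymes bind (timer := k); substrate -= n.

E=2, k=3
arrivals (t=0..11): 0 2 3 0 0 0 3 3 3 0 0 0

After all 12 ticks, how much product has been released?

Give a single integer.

t=0: arr=0 -> substrate=0 bound=0 product=0
t=1: arr=2 -> substrate=0 bound=2 product=0
t=2: arr=3 -> substrate=3 bound=2 product=0
t=3: arr=0 -> substrate=3 bound=2 product=0
t=4: arr=0 -> substrate=1 bound=2 product=2
t=5: arr=0 -> substrate=1 bound=2 product=2
t=6: arr=3 -> substrate=4 bound=2 product=2
t=7: arr=3 -> substrate=5 bound=2 product=4
t=8: arr=3 -> substrate=8 bound=2 product=4
t=9: arr=0 -> substrate=8 bound=2 product=4
t=10: arr=0 -> substrate=6 bound=2 product=6
t=11: arr=0 -> substrate=6 bound=2 product=6

Answer: 6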